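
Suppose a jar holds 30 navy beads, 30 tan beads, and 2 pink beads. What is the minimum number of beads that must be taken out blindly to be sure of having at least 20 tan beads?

52

To avoid tan beads as long as possible, exhaust the other 2 colors first.
The worst case draws every non-tan bead first: 30 + 2 = 32.
The next 20 draws are then forced to be tan, giving 32 + 20 = 52.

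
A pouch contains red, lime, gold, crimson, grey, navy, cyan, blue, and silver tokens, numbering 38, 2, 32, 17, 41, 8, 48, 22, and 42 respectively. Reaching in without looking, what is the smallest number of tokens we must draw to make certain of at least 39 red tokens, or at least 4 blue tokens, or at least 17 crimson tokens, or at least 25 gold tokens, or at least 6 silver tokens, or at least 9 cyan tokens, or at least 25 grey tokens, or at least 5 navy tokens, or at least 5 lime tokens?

125

The worst case stops just short of every target: 38 red, all 2 lime, 24 gold, 16 crimson, 24 grey, 4 navy, 8 cyan, 3 blue, 5 silver — 38 + 2 + 24 + 16 + 24 + 4 + 8 + 3 + 5 = 124 tokens.
One more token must push some color to its target, so 124 + 1 = 125.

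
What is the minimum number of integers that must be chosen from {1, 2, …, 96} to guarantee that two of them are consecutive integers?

49

Partition {1, …, 96} into 48 pairs: {1,2}, {3,4}, …, {95,96}.
Choosing 48 integers — say the 48 even numbers 2, 4, …, 96 — takes one from each pair and avoids the property.
Choosing 49 forces two into the same pair by pigeonhole, and those are consecutive. So 49.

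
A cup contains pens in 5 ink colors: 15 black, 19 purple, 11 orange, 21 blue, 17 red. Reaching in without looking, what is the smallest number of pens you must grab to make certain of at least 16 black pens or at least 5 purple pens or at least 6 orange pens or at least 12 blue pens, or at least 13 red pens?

48

The worst case stops just short of every target: 15 black, 4 purple, 5 orange, 11 blue, 12 red — 15 + 4 + 5 + 11 + 12 = 47 pens.
One more pen must push some ink color to its target, so 47 + 1 = 48.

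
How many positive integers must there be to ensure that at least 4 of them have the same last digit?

31

There are 10 possible last digits acting as pigeonholes.
With 10 × 3 = 30 positive integers we could place exactly 3 in each, with no class reaching 4.
One more forces some class to hold 4, so 30 + 1 = 31.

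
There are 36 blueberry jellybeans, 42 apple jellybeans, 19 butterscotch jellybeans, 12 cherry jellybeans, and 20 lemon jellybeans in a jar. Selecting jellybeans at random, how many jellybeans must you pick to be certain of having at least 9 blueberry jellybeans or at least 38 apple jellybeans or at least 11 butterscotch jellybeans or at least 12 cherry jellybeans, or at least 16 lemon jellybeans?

82

Each of the 5 flavors has its own threshold; avoid all of them simultaneously.
The worst case stops just short of every target: 8 blueberry, 37 apple, 10 butterscotch, 11 cherry, 15 lemon — 8 + 37 + 10 + 11 + 15 = 81 jellybeans.
One more jellybean must push some flavor to its target, so 81 + 1 = 82.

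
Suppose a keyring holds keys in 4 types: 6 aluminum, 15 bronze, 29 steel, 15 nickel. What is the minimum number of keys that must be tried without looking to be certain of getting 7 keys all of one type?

The worst case takes 6 keys of each type without reaching 7 of any: 4 × 6 = 24.
The next key must bring some type to 7, so 24 + 1 = 25.

25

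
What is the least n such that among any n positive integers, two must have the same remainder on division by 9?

10

Use the pigeonhole principle on residue classes: two integers differ by a multiple of 9 exactly when they share a remainder mod 9.
There are 9 residue classes mod 9, so 9 integers can all lie in distinct classes.
One more integer must repeat a residue, giving a difference divisible by 9. So n = 9 + 1 = 10.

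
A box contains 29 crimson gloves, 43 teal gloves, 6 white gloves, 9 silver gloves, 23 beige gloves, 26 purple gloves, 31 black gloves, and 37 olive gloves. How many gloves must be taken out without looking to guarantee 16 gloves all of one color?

Treat the 8 colors as pigeonholes.
In the worst case we take at most 15 of each color, but all 6 white and all 9 silver (fewer than 15), giving 15 + 15 + 6 + 9 + 15 + 15 + 15 + 15 = 105.
One more glove then forces some color to 16, so 105 + 1 = 106.

106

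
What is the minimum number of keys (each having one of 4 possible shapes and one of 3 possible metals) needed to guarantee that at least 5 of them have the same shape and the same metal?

49

There are 4 × 3 = 12 (shape, metal) combinations acting as pigeonholes.
With 12 × 4 = 48 keys we could place exactly 4 in each, with no (shape, metal) pair reaching 5.
One more forces some (shape, metal) pair to hold 5, so 48 + 1 = 49.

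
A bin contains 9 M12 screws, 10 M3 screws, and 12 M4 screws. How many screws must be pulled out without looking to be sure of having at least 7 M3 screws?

The worst case draws every non-M3 screw first: 9 + 12 = 21.
The next 7 draws are then forced to be M3, giving 21 + 7 = 28.

28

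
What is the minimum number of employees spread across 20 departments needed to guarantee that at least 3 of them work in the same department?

There are 20 departments acting as pigeonholes.
With 20 × 2 = 40 employees we could place exactly 2 in each, with no class reaching 3.
One more forces some class to hold 3, so 40 + 1 = 41.

41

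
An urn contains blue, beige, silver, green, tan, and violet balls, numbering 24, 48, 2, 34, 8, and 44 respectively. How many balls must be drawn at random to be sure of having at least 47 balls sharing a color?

159

In the worst case we take at most 46 of each color, but all 24 blue, all 2 silver, all 34 green, all 8 tan, and all 44 violet (fewer than 46), giving 24 + 46 + 2 + 34 + 8 + 44 = 158.
One more ball then forces some color to 47, so 158 + 1 = 159.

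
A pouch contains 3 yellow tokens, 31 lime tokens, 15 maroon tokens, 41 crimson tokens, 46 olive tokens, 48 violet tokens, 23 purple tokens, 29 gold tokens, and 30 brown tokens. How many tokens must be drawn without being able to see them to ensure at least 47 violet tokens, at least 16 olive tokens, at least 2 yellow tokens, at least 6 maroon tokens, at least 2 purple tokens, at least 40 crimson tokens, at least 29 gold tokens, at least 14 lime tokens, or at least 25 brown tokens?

173

The worst case stops just short of every target: 1 yellow, 13 lime, 5 maroon, 39 crimson, 15 olive, 46 violet, 1 purple, 28 gold, 24 brown — 1 + 13 + 5 + 39 + 15 + 46 + 1 + 28 + 24 = 172 tokens.
One more token must push some color to its target, so 172 + 1 = 173.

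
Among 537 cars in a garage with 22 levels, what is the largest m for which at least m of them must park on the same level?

The 537 cars fall into 22 levels.
If each of the 22 levels held at most 24, the total would be at most 22 × 24 = 528 < 537, a contradiction.
So at least one holds ⌈537/22⌉ = 25.

25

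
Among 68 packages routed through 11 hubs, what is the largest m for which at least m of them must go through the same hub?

The 68 packages fall into 11 hubs.
If each of the 11 hubs held at most 6, the total would be at most 11 × 6 = 66 < 68, a contradiction.
So at least one holds ⌈68/11⌉ = 7.

7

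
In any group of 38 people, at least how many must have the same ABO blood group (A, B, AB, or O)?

There are 4 ABO blood groups, which serve as the pigeonholes.
If each of the 4 ABO blood groups held at most 9, the total would be at most 4 × 9 = 36 < 38, a contradiction.
So at least one holds ⌈38/4⌉ = 10.

10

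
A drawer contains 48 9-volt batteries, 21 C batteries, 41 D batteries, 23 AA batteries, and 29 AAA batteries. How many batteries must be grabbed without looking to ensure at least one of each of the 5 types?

142

The hardest type to obtain is C: we could draw every other battery first — 162 − 21 = 141 batteries — without a single C one.
The next draw must be C, so 141 + 1 = 142.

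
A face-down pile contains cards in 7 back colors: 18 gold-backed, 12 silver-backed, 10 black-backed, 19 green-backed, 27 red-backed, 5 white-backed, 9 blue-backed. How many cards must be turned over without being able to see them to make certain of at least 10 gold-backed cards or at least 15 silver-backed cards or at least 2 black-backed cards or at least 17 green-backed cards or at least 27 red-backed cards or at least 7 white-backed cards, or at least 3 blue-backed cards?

The worst case stops just short of every target: 9 gold-backed, all 12 silver-backed, 1 black-backed, 16 green-backed, 26 red-backed, all 5 white-backed, 2 blue-backed — 9 + 12 + 1 + 16 + 26 + 5 + 2 = 71 cards.
One more card must push some back color to its target, so 71 + 1 = 72.

72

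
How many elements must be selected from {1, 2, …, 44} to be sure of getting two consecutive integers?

23

Partition {1, …, 44} into 22 pairs: {1,2}, {3,4}, …, {43,44}.
Choosing 22 integers — say the 22 even numbers 2, 4, …, 44 — takes one from each pair and avoids the property.
Choosing 23 forces two into the same pair by pigeonhole, and those are consecutive. So 23.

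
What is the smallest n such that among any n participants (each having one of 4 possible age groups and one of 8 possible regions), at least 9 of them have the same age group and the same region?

There are 4 × 8 = 32 (age group, region) combinations acting as pigeonholes.
With 32 × 8 = 256 participants we could place exactly 8 in each, with no (age group, region) pair reaching 9.
One more forces some (age group, region) pair to hold 9, so 256 + 1 = 257.

257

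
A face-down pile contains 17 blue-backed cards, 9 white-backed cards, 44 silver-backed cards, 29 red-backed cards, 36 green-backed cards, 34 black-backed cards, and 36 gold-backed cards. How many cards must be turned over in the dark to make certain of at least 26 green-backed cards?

195

The worst case draws every non-green-backed card first: 17 + 9 + 44 + 29 + 34 + 36 = 169.
The next 26 draws are then forced to be green-backed, giving 169 + 26 = 195.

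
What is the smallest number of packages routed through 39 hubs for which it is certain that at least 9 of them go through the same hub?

There are 39 hubs acting as pigeonholes.
With 39 × 8 = 312 packages we could place exactly 8 in each, with no class reaching 9.
One more forces some class to hold 9, so 312 + 1 = 313.

313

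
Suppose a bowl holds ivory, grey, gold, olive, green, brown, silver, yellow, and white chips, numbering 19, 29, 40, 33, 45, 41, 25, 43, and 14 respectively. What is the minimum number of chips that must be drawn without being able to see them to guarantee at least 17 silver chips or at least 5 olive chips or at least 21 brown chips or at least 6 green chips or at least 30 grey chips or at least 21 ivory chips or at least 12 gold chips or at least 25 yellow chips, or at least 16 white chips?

143

The worst case stops just short of every target: all 19 ivory, 29 grey, 11 gold, 4 olive, 5 green, 20 brown, 16 silver, 24 yellow, all 14 white — 19 + 29 + 11 + 4 + 5 + 20 + 16 + 24 + 14 = 142 chips.
One more chip must push some color to its target, so 142 + 1 = 143.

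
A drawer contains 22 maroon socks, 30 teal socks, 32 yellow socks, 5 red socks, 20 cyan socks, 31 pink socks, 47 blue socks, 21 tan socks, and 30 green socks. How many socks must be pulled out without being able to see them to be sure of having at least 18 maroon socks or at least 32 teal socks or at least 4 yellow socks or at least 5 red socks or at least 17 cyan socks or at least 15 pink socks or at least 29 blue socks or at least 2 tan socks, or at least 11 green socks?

The worst case stops just short of every target: 17 maroon, all 30 teal, 3 yellow, 4 red, 16 cyan, 14 pink, 28 blue, 1 tan, 10 green — 17 + 30 + 3 + 4 + 16 + 14 + 28 + 1 + 10 = 123 socks.
One more sock must push some color to its target, so 123 + 1 = 124.

124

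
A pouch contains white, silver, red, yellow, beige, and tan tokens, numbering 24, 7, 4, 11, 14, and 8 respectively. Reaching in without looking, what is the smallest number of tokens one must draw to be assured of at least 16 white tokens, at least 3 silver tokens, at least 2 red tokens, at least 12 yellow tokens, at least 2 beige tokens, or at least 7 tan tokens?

The worst case stops just short of every target: 15 white, 2 silver, 1 red, 11 yellow, 1 beige, 6 tan — 15 + 2 + 1 + 11 + 1 + 6 = 36 tokens.
One more token must push some color to its target, so 36 + 1 = 37.

37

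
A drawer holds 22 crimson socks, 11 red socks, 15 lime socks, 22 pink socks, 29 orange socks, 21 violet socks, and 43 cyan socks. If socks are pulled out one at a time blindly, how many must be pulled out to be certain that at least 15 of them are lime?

The worst case draws every non-lime sock first: 22 + 11 + 22 + 29 + 21 + 43 = 148.
The next 15 draws are then forced to be lime, giving 148 + 15 = 163.

163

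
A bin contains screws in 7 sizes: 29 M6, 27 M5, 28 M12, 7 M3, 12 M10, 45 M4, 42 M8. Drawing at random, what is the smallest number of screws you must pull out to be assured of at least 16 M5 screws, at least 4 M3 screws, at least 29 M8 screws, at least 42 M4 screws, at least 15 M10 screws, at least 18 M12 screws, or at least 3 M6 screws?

The worst case stops just short of every target: 2 M6, 15 M5, 17 M12, 3 M3, all 12 M10, 41 M4, 28 M8 — 2 + 15 + 17 + 3 + 12 + 41 + 28 = 118 screws.
One more screw must push some size to its target, so 118 + 1 = 119.

119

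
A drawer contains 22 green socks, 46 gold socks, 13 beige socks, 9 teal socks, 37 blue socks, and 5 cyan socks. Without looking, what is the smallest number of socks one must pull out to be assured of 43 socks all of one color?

In the worst case we take at most 42 of each color, but all 22 green, all 13 beige, all 9 teal, all 37 blue, and all 5 cyan (fewer than 42), giving 22 + 42 + 13 + 9 + 37 + 5 = 128.
One more sock then forces some color to 43, so 128 + 1 = 129.

129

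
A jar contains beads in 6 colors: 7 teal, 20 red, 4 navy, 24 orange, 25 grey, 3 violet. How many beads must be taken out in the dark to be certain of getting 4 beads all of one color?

19

Treat the 6 colors as pigeonholes.
The worst case takes 3 beads of each color without reaching 4 of any: 6 × 3 = 18.
The next bead must bring some color to 4, so 18 + 1 = 19.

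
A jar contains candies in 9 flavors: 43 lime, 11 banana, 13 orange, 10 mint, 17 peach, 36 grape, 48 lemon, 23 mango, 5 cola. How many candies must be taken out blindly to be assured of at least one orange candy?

The worst case draws every non-orange candy first: 43 + 11 + 10 + 17 + 36 + 48 + 23 + 5 = 193.
The next draw is then forced to be orange, giving 193 + 1 = 194.

194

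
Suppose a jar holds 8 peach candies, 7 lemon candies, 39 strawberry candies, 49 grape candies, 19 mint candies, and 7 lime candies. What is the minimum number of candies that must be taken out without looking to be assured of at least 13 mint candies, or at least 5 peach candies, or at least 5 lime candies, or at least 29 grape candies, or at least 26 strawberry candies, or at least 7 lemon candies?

80

The worst case stops just short of every target: 4 peach, 6 lemon, 25 strawberry, 28 grape, 12 mint, 4 lime — 4 + 6 + 25 + 28 + 12 + 4 = 79 candies.
One more candy must push some flavor to its target, so 79 + 1 = 80.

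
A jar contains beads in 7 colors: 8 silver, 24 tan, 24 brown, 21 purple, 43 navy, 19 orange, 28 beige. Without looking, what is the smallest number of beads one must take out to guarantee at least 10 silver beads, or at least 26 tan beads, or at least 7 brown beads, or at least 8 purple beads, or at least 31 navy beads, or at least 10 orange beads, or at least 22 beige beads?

106

The worst case stops just short of every target: all 8 silver, all 24 tan, 6 brown, 7 purple, 30 navy, 9 orange, 21 beige — 8 + 24 + 6 + 7 + 30 + 9 + 21 = 105 beads.
One more bead must push some color to its target, so 105 + 1 = 106.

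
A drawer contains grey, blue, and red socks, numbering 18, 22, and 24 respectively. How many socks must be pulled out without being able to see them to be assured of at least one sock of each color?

47

The hardest color to obtain is grey: we could draw every other sock first — 64 − 18 = 46 socks — without a single grey one.
The next draw must be grey, so 46 + 1 = 47.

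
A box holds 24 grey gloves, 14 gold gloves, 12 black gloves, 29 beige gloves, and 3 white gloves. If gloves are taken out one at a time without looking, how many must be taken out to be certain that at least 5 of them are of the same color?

20

In the worst case we take at most 4 of each color, but all 3 white (fewer than 4), giving 4 + 4 + 4 + 4 + 3 = 19.
One more glove then forces some color to 5, so 19 + 1 = 20.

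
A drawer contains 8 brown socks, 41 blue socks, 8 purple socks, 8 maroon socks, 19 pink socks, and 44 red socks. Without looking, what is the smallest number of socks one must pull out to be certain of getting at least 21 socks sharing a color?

84

In the worst case we take at most 20 of each color, but all 8 brown, all 8 purple, all 8 maroon, and all 19 pink (fewer than 20), giving 8 + 20 + 8 + 8 + 19 + 20 = 83.
One more sock then forces some color to 21, so 83 + 1 = 84.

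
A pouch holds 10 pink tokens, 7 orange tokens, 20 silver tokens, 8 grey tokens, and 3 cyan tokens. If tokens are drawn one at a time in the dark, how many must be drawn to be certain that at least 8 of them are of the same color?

In the worst case we take at most 7 of each color, but all 3 cyan (fewer than 7), giving 7 + 7 + 7 + 7 + 3 = 31.
One more token then forces some color to 8, so 31 + 1 = 32.

32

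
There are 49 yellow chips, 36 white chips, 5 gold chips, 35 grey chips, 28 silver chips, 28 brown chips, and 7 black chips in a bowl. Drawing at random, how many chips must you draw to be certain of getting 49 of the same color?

In the worst case we take at most 48 of each color, but all 36 white, all 5 gold, all 35 grey, all 28 silver, all 28 brown, and all 7 black (fewer than 48), giving 48 + 36 + 5 + 35 + 28 + 28 + 7 = 187.
One more chip then forces some color to 49, so 187 + 1 = 188.

188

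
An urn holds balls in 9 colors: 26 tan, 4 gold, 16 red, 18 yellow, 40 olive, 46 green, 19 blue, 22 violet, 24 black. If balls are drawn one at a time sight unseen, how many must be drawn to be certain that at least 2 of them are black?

The worst case draws every non-black ball first: 26 + 4 + 16 + 18 + 40 + 46 + 19 + 22 = 191.
The next 2 draws are then forced to be black, giving 191 + 2 = 193.

193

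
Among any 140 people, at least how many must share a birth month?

12

There are 12 months of the year, which serve as the pigeonholes.
If each of the 12 months of the year held at most 11, the total would be at most 12 × 11 = 132 < 140, a contradiction.
So at least one holds ⌈140/12⌉ = 12.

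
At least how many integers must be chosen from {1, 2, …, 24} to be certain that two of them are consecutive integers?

Partition {1, …, 24} into 12 pairs: {1,2}, {3,4}, …, {23,24}.
Choosing 12 integers — say the 12 even numbers 2, 4, …, 24 — takes one from each pair and avoids the property.
Choosing 13 forces two into the same pair by pigeonhole, and those are consecutive. So 13.

13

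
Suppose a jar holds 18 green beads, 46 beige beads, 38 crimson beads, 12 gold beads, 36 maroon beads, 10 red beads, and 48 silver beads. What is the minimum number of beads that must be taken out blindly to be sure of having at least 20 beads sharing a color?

117

In the worst case we take at most 19 of each color, but all 18 green, all 12 gold, and all 10 red (fewer than 19), giving 18 + 19 + 19 + 12 + 19 + 10 + 19 = 116.
One more bead then forces some color to 20, so 116 + 1 = 117.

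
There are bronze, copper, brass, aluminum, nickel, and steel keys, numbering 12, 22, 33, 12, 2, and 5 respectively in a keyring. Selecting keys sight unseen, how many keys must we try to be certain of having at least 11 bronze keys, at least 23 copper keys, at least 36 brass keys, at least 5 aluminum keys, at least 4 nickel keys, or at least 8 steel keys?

The worst case stops just short of every target: 10 bronze, 22 copper, all 33 brass, 4 aluminum, all 2 nickel, all 5 steel — 10 + 22 + 33 + 4 + 2 + 5 = 76 keys.
One more key must push some type to its target, so 76 + 1 = 77.

77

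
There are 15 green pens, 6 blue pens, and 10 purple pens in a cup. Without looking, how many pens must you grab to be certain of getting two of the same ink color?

Treat the 3 ink colors as pigeonholes.
The worst case takes 1 pen of each ink color without reaching 2 of any: 3 × 1 = 3.
The next pen must bring some ink color to 2, so 3 + 1 = 4.

4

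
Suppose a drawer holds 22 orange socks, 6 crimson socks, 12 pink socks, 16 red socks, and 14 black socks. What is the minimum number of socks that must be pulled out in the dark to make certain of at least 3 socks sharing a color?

11

The worst case takes 2 socks of each color without reaching 3 of any: 5 × 2 = 10.
The next sock must bring some color to 3, so 10 + 1 = 11.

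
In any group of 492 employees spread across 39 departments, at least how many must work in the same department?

If each of the 39 departments held at most 12, the total would be at most 39 × 12 = 468 < 492, a contradiction.
So at least one holds ⌈492/39⌉ = 13.

13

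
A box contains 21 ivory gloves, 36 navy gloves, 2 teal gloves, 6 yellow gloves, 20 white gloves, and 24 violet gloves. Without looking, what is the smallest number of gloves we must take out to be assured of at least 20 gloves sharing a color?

85

Treat the 6 colors as pigeonholes.
In the worst case we take at most 19 of each color, but all 2 teal and all 6 yellow (fewer than 19), giving 19 + 19 + 2 + 6 + 19 + 19 = 84.
One more glove then forces some color to 20, so 84 + 1 = 85.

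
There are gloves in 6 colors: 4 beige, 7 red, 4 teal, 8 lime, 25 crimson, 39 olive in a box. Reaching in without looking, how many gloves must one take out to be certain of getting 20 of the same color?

62

In the worst case we take at most 19 of each color, but all 4 beige, all 7 red, all 4 teal, and all 8 lime (fewer than 19), giving 4 + 7 + 4 + 8 + 19 + 19 = 61.
One more glove then forces some color to 20, so 61 + 1 = 62.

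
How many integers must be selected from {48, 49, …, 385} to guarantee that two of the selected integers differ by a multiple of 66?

Group the integers by remainder mod 66; there are 66 residue classes, each nonempty in this range.
Choosing one from each class (66 integers) avoids any shared remainder.
One more choice must repeat a class, so two differ by a multiple of 66. Hence 66 + 1 = 67.

67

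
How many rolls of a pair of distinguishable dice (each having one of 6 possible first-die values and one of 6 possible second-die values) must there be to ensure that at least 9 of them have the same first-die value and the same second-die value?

289

There are 6 × 6 = 36 (first-die value, second-die value) combinations acting as pigeonholes.
With 36 × 8 = 288 rolls of a pair of distinguishable dice we could place exactly 8 in each, with no (first-die value, second-die value) pair reaching 9.
One more forces some (first-die value, second-die value) pair to hold 9, so 288 + 1 = 289.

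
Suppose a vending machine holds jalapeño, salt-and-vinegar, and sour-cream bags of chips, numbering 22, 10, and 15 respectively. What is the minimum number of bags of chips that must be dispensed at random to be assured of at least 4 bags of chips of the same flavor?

The worst case takes 3 bags of chips of each flavor without reaching 4 of any: 3 × 3 = 9.
The next bag of chips must bring some flavor to 4, so 9 + 1 = 10.

10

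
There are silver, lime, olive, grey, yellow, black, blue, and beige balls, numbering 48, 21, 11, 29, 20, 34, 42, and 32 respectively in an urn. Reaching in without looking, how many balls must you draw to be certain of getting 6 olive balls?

232

The worst case draws every non-olive ball first: 48 + 21 + 29 + 20 + 34 + 42 + 32 = 226.
The next 6 draws are then forced to be olive, giving 226 + 6 = 232.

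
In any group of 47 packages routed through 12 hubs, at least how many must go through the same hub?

The 47 packages fall into 12 hubs.
If each of the 12 hubs held at most 3, the total would be at most 12 × 3 = 36 < 47, a contradiction.
So at least one holds ⌈47/12⌉ = 4.

4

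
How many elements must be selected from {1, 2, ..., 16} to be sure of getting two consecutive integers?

Partition {1, …, 16} into 8 pairs: {1,2}, {3,4}, …, {15,16}.
Choosing 8 integers — say the 8 even numbers 2, 4, …, 16 — takes one from each pair and avoids the property.
Choosing 9 forces two into the same pair by pigeonhole, and those are consecutive. So 9.

9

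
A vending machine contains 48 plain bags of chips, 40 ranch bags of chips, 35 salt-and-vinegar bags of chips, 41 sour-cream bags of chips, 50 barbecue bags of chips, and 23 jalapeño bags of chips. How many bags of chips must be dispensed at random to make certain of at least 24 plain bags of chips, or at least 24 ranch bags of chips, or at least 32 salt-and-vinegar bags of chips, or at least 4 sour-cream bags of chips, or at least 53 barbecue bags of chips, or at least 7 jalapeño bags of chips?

137

The worst case stops just short of every target: 23 plain, 23 ranch, 31 salt-and-vinegar, 3 sour-cream, all 50 barbecue, 6 jalapeño — 23 + 23 + 31 + 3 + 50 + 6 = 136 bags of chips.
One more bag of chips must push some flavor to its target, so 136 + 1 = 137.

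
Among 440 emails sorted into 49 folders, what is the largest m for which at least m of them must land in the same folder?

9

The 440 emails fall into 49 folders.
If each of the 49 folders held at most 8, the total would be at most 49 × 8 = 392 < 440, a contradiction.
So at least one holds ⌈440/49⌉ = 9.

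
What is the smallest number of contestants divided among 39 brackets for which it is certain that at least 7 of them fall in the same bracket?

235

There are 39 brackets acting as pigeonholes.
With 39 × 6 = 234 contestants we could place exactly 6 in each, with no class reaching 7.
One more forces some class to hold 7, so 234 + 1 = 235.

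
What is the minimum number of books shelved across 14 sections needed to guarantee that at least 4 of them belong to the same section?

There are 14 sections acting as pigeonholes.
With 14 × 3 = 42 books we could place exactly 3 in each, with no class reaching 4.
One more forces some class to hold 4, so 42 + 1 = 43.

43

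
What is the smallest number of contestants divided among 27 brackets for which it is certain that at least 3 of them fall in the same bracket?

55

There are 27 brackets acting as pigeonholes.
With 27 × 2 = 54 contestants we could place exactly 2 in each, with no class reaching 3.
One more forces some class to hold 3, so 54 + 1 = 55.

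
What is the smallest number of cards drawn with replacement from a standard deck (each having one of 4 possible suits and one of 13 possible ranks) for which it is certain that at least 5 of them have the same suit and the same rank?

There are 4 × 13 = 52 (suit, rank) combinations acting as pigeonholes.
With 52 × 4 = 208 cards drawn with replacement from a standard deck we could place exactly 4 in each, with no (suit, rank) pair reaching 5.
One more forces some (suit, rank) pair to hold 5, so 208 + 1 = 209.

209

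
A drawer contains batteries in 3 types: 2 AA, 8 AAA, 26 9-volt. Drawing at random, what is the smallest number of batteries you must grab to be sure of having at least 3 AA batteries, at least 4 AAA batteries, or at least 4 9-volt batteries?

9

Each of the 3 types has its own threshold; avoid all of them simultaneously.
The worst case stops just short of every target: 2 AA, 3 AAA, 3 9-volt — 2 + 3 + 3 = 8 batteries.
One more battery must push some type to its target, so 8 + 1 = 9.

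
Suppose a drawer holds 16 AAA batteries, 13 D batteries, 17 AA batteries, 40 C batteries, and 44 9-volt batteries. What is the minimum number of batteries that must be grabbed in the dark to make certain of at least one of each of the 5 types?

118

The hardest type to obtain is D: we could draw every other battery first — 130 − 13 = 117 batteries — without a single D one.
The next draw must be D, so 117 + 1 = 118.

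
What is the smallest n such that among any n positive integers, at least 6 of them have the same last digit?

There are 10 possible last digits acting as pigeonholes.
With 10 × 5 = 50 positive integers we could place exactly 5 in each, with no class reaching 6.
One more forces some class to hold 6, so 50 + 1 = 51.

51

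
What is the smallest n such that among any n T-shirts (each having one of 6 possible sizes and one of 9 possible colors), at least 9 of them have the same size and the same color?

433

There are 6 × 9 = 54 (size, color) combinations acting as pigeonholes.
With 54 × 8 = 432 T-shirts we could place exactly 8 in each, with no (size, color) pair reaching 9.
One more forces some (size, color) pair to hold 9, so 432 + 1 = 433.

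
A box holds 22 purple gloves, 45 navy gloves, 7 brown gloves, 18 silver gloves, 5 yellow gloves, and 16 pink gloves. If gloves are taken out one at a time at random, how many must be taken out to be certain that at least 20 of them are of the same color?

85

Treat the 6 colors as pigeonholes.
In the worst case we take at most 19 of each color, but all 7 brown, all 18 silver, all 5 yellow, and all 16 pink (fewer than 19), giving 19 + 19 + 7 + 18 + 5 + 16 = 84.
One more glove then forces some color to 20, so 84 + 1 = 85.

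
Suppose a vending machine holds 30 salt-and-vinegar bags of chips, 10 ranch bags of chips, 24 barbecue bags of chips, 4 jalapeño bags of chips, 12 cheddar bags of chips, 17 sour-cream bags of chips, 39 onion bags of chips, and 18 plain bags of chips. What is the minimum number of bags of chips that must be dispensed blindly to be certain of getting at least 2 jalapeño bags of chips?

To avoid jalapeño bags of chips as long as possible, exhaust the other 7 flavors first.
The worst case draws every non-jalapeño bag of chips first: 30 + 10 + 24 + 12 + 17 + 39 + 18 = 150.
The next 2 draws are then forced to be jalapeño, giving 150 + 2 = 152.

152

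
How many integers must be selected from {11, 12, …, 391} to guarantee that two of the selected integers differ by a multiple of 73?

Use the pigeonhole principle on residue classes: group the integers by remainder mod 73; there are 73 residue classes, each nonempty in this range.
Choosing one from each class (73 integers) avoids any shared remainder.
One more choice must repeat a class, so two differ by a multiple of 73. Hence 73 + 1 = 74.

74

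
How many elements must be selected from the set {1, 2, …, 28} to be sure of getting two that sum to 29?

15

Partition {1, …, 28} into 14 pairs: {1,28}, {2,27}, …, {14,15}.
Choosing 14 integers — say the integers 1 through 14 — takes one from each pair and avoids the property.
Choosing 15 forces two into the same pair by pigeonhole, and those sum to 29. So 15.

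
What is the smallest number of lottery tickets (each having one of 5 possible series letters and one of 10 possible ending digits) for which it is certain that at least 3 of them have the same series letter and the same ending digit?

101

There are 5 × 10 = 50 (series letter, ending digit) combinations acting as pigeonholes.
With 50 × 2 = 100 lottery tickets we could place exactly 2 in each, with no (series letter, ending digit) pair reaching 3.
One more forces some (series letter, ending digit) pair to hold 3, so 100 + 1 = 101.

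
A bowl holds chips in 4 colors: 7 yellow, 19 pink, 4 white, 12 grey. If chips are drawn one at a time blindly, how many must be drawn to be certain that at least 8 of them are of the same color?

In the worst case we take at most 7 of each color, but all 4 white (fewer than 7), giving 7 + 7 + 4 + 7 = 25.
One more chip then forces some color to 8, so 25 + 1 = 26.

26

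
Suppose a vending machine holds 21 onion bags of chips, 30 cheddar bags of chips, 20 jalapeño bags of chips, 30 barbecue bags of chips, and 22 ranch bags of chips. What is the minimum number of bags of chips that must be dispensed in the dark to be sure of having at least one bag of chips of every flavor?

104

The hardest flavor to obtain is jalapeño: we could draw every other bag of chips first — 123 − 20 = 103 bags of chips — without a single jalapeño one.
The next draw must be jalapeño, so 103 + 1 = 104.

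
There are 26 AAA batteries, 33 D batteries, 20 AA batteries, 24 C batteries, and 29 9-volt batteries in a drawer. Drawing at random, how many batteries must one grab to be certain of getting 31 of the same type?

130

In the worst case we take at most 30 of each type, but all 26 AAA, all 20 AA, all 24 C, and all 29 9-volt (fewer than 30), giving 26 + 30 + 20 + 24 + 29 = 129.
One more battery then forces some type to 31, so 129 + 1 = 130.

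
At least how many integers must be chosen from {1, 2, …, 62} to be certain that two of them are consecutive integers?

Partition {1, …, 62} into 31 pairs: {1,2}, {3,4}, …, {61,62}.
Choosing 31 integers — say the 31 even numbers 2, 4, …, 62 — takes one from each pair and avoids the property.
Choosing 32 forces two into the same pair by pigeonhole, and those are consecutive. So 32.

32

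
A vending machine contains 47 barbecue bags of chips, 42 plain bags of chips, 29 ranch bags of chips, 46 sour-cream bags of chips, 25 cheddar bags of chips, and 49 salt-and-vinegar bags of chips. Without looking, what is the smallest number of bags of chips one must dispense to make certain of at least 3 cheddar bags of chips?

216

The worst case draws every non-cheddar bag of chips first: 47 + 42 + 29 + 46 + 49 = 213.
The next 3 draws are then forced to be cheddar, giving 213 + 3 = 216.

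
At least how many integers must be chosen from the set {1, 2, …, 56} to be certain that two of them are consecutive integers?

29

Partition {1, …, 56} into 28 pairs: {1,2}, {3,4}, …, {55,56}.
Choosing 28 integers — say the 28 even numbers 2, 4, …, 56 — takes one from each pair and avoids the property.
Choosing 29 forces two into the same pair by pigeonhole, and those are consecutive. So 29.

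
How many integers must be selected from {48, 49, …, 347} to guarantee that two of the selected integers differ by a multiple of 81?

82

Use the pigeonhole principle on residue classes: group the integers by remainder mod 81; there are 81 residue classes, each nonempty in this range.
Choosing one from each class (81 integers) avoids any shared remainder.
One more choice must repeat a class, so two differ by a multiple of 81. Hence 81 + 1 = 82.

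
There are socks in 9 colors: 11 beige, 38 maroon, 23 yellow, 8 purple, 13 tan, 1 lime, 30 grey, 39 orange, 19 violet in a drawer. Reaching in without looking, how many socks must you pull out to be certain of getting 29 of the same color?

Treat the 9 colors as pigeonholes.
In the worst case we take at most 28 of each color, but all 11 beige, all 23 yellow, all 8 purple, all 13 tan, all 1 lime, and all 19 violet (fewer than 28), giving 11 + 28 + 23 + 8 + 13 + 1 + 28 + 28 + 19 = 159.
One more sock then forces some color to 29, so 159 + 1 = 160.

160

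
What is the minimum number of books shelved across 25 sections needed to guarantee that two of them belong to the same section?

26

There are 25 sections acting as pigeonholes.
With 25 books we could place one in each, avoiding any repeat.
One more forces some class to hold 2, so 25 + 1 = 26.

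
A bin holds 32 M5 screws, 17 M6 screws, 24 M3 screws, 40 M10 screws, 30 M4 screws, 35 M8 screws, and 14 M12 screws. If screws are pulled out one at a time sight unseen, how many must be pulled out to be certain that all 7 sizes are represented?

The hardest size to obtain is M12: we could draw every other screw first — 192 − 14 = 178 screws — without a single M12 one.
The next draw must be M12, so 178 + 1 = 179.

179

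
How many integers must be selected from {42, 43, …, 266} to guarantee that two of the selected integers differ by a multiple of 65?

Group the integers by remainder mod 65; there are 65 residue classes, each nonempty in this range.
Choosing one from each class (65 integers) avoids any shared remainder.
One more choice must repeat a class, so two differ by a multiple of 65. Hence 65 + 1 = 66.

66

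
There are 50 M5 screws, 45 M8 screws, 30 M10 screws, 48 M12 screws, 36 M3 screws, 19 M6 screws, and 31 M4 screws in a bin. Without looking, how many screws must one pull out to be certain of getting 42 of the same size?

240

Treat the 7 sizes as pigeonholes.
In the worst case we take at most 41 of each size, but all 30 M10, all 36 M3, all 19 M6, and all 31 M4 (fewer than 41), giving 41 + 41 + 30 + 41 + 36 + 19 + 31 = 239.
One more screw then forces some size to 42, so 239 + 1 = 240.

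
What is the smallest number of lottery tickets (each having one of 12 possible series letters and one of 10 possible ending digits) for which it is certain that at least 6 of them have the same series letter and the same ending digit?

601

There are 12 × 10 = 120 (series letter, ending digit) combinations acting as pigeonholes.
With 120 × 5 = 600 lottery tickets we could place exactly 5 in each, with no (series letter, ending digit) pair reaching 6.
One more forces some (series letter, ending digit) pair to hold 6, so 600 + 1 = 601.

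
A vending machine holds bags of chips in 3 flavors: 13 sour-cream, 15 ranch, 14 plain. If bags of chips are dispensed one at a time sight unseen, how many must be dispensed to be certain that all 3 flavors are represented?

The hardest flavor to obtain is sour-cream: we could draw every other bag of chips first — 42 − 13 = 29 bags of chips — without a single sour-cream one.
The next draw must be sour-cream, so 29 + 1 = 30.

30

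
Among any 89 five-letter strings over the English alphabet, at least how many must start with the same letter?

4

There are 26 possible first letters, which serve as the pigeonholes.
If each of the 26 possible first letters held at most 3, the total would be at most 26 × 3 = 78 < 89, a contradiction.
So at least one holds ⌈89/26⌉ = 4.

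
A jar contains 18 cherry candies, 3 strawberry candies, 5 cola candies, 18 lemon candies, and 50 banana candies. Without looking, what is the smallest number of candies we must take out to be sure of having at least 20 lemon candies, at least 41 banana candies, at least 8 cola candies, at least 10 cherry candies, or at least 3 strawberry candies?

75

The worst case stops just short of every target: 9 cherry, 2 strawberry, all 5 cola, all 18 lemon, 40 banana — 9 + 2 + 5 + 18 + 40 = 74 candies.
One more candy must push some flavor to its target, so 74 + 1 = 75.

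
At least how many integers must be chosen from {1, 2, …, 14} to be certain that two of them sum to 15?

8

Partition {1, …, 14} into 7 pairs: {1,14}, {2,13}, …, {7,8}.
Choosing 7 integers — say the integers 1 through 7 — takes one from each pair and avoids the property.
Choosing 8 forces two into the same pair by pigeonhole, and those sum to 15. So 8.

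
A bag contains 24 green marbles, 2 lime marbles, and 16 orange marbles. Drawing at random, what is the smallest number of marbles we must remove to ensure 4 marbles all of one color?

9

In the worst case we take at most 3 of each color, but all 2 lime (fewer than 3), giving 3 + 2 + 3 = 8.
One more marble then forces some color to 4, so 8 + 1 = 9.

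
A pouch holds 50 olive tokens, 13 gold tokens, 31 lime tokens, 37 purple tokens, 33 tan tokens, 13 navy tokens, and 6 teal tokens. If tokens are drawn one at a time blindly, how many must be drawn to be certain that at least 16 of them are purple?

162

To avoid purple tokens as long as possible, exhaust the other 6 colors first.
The worst case draws every non-purple token first: 50 + 13 + 31 + 33 + 13 + 6 = 146.
The next 16 draws are then forced to be purple, giving 146 + 16 = 162.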